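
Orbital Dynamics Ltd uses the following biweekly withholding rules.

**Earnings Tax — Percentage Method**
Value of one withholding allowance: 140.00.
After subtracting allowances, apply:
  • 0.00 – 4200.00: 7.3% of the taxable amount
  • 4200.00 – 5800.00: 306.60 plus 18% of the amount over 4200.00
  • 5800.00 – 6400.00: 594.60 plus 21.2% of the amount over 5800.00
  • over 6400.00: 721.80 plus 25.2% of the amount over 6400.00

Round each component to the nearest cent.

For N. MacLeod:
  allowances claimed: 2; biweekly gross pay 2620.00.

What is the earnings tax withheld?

170.82

Earnings Tax: taxable = 2620.00 − 2×140.00 = 2340.00
  7.3% × 2340.00 = 170.82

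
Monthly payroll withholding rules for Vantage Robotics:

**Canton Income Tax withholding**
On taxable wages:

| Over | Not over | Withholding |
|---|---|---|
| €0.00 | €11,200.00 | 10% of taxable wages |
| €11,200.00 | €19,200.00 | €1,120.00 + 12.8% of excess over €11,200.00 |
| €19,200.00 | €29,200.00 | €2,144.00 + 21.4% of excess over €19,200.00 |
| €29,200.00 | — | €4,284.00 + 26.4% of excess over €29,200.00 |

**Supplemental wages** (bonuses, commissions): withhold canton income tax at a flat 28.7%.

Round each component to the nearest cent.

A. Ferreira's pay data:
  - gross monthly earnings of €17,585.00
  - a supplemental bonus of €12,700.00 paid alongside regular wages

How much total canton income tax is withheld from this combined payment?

Canton Income Tax: taxable = €17,585.00
  €1,120.00 + 12.8% × (€17,585.00 − €11,200.00) = €1,120.00 + 12.8% × €6,385.00 = €1,937.28
Supplemental (28.7% flat on bonus): 28.7% × €12,700.00 = €3,644.90
Total canton income tax: €1,937.28 + €3,644.90 = €5,582.18

€5,582.18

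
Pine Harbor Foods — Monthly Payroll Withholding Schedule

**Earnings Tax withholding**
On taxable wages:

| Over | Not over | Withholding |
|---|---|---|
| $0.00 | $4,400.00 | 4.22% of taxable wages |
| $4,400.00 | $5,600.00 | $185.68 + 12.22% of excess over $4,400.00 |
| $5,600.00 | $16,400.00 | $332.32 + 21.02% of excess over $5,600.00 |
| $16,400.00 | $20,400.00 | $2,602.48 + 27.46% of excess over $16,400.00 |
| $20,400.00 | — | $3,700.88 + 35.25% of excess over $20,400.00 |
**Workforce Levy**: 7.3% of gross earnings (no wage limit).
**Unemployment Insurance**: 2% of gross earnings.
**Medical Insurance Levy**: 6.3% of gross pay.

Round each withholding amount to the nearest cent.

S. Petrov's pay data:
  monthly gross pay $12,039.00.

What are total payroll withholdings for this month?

$3,563.89

Earnings Tax: taxable = $12,039.00
  $332.32 + 21.02% × ($12,039.00 − $5,600.00) = $332.32 + 21.02% × $6,439.00 = $1,685.80
Workforce Levy: 7.3% × $12,039.00 = $878.85
Unemployment Insurance: 2% × $12,039.00 = $240.78
Medical Insurance Levy: 6.3% × $12,039.00 = $758.46
Total: $1,685.80 + $878.85 + $240.78 + $758.46 = $3,563.89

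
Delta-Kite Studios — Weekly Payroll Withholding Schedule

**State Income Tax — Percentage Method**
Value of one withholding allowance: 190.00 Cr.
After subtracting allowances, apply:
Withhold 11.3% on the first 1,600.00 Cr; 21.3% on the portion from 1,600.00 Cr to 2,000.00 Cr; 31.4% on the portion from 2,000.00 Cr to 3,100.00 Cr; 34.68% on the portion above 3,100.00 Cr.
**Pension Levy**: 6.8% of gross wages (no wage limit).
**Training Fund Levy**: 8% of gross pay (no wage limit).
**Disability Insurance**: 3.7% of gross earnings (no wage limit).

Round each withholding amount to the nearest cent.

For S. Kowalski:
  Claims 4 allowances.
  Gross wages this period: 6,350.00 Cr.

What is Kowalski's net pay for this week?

3,700.32 Cr

State Income Tax: taxable = 6,350.00 Cr − 4×190.00 Cr = 5,590.00 Cr
  611.40 Cr + 34.68% × (5,590.00 Cr − 3,100.00 Cr) = 611.40 Cr + 34.68% × 2,490.00 Cr = 1,474.93 Cr
Pension Levy: 6.8% × 6,350.00 Cr = 431.80 Cr
Training Fund Levy: 8% × 6,350.00 Cr = 508.00 Cr
Disability Insurance: 3.7% × 6,350.00 Cr = 234.95 Cr
Total withheld: 1,474.93 Cr + 431.80 Cr + 508.00 Cr + 234.95 Cr = 2,649.68 Cr
Net pay: 6,350.00 Cr − 2,649.68 Cr = 3,700.32 Cr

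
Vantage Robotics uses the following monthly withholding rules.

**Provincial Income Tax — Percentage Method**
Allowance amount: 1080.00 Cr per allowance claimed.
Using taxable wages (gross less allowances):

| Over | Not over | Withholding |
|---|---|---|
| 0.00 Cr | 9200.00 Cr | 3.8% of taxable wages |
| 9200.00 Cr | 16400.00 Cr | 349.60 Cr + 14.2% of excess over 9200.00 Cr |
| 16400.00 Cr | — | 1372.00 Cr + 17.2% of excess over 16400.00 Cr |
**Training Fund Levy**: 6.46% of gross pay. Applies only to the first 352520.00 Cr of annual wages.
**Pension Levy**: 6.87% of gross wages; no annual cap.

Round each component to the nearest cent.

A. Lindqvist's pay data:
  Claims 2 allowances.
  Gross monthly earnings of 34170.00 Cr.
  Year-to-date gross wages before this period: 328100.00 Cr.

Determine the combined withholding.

7981.93 Cr

Provincial Income Tax: taxable = 34170.00 Cr − 2×1080.00 Cr = 32010.00 Cr
  1372.00 Cr + 17.2% × (32010.00 Cr − 16400.00 Cr) = 1372.00 Cr + 17.2% × 15610.00 Cr = 4056.92 Cr
Training Fund Levy: cap 352520.00 Cr − YTD 328100.00 Cr = 24420.00 Cr subject; 6.46% × 24420.00 Cr = 1577.53 Cr
Pension Levy: 6.87% × 34170.00 Cr = 2347.48 Cr
Total: 4056.92 Cr + 1577.53 Cr + 2347.48 Cr = 7981.93 Cr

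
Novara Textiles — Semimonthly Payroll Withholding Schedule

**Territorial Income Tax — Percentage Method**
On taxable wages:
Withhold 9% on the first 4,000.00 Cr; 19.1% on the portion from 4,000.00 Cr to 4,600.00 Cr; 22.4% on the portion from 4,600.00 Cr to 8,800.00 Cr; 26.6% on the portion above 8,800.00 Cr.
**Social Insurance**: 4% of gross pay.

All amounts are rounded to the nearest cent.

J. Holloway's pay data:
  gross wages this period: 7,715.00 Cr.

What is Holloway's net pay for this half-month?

Territorial Income Tax: taxable = 7,715.00 Cr
  474.60 Cr + 22.4% × (7,715.00 Cr − 4,600.00 Cr) = 474.60 Cr + 22.4% × 3,115.00 Cr = 1,172.36 Cr
Social Insurance: 4% × 7,715.00 Cr = 308.60 Cr
Total withheld: 1,172.36 Cr + 308.60 Cr = 1,480.96 Cr
Net pay: 7,715.00 Cr − 1,480.96 Cr = 6,234.04 Cr

6,234.04 Cr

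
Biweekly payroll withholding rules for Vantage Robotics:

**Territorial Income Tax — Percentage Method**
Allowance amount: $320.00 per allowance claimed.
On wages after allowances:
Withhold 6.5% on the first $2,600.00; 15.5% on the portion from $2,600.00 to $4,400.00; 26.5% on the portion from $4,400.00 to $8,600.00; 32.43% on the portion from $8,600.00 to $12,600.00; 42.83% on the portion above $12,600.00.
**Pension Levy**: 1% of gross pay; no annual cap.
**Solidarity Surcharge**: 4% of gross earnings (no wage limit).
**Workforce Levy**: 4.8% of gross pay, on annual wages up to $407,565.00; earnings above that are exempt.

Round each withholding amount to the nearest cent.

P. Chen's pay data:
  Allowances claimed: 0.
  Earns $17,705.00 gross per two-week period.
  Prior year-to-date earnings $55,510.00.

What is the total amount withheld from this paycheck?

$6,779.76

Territorial Income Tax: taxable = $17,705.00
  $2,858.20 + 42.83% × ($17,705.00 − $12,600.00) = $2,858.20 + 42.83% × $5,105.00 = $5,044.67
Pension Levy: 1% × $17,705.00 = $177.05
Solidarity Surcharge: 4% × $17,705.00 = $708.20
Workforce Levy: 4.8% × $17,705.00 = $849.84
Total: $5,044.67 + $177.05 + $708.20 + $849.84 = $6,779.76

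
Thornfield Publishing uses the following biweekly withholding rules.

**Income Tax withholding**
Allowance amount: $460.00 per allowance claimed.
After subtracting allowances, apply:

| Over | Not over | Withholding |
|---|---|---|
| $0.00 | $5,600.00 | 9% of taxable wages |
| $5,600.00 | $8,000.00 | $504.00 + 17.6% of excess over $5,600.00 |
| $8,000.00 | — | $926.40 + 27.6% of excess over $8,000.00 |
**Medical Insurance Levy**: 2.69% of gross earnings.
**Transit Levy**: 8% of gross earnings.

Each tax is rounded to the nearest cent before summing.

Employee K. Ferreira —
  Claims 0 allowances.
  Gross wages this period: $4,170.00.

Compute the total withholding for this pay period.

$821.07

Income Tax: taxable = $4,170.00
  9% × $4,170.00 = $375.30
Medical Insurance Levy: 2.69% × $4,170.00 = $112.17
Transit Levy: 8% × $4,170.00 = $333.60
Total: $375.30 + $112.17 + $333.60 = $821.07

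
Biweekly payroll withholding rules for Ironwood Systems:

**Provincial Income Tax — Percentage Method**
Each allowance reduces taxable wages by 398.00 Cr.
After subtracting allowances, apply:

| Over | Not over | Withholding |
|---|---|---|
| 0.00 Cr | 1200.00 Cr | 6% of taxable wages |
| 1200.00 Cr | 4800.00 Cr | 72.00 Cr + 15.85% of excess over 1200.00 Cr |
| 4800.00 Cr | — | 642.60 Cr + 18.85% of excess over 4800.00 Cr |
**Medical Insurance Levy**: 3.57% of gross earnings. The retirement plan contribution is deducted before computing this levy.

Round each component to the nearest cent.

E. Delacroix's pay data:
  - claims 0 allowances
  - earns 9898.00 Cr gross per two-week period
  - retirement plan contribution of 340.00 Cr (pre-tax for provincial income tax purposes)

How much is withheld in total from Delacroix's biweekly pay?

1880.70 Cr

Provincial Income Tax: taxable = 9898.00 Cr − 340.00 Cr = 9558.00 Cr
  642.60 Cr + 18.85% × (9558.00 Cr − 4800.00 Cr) = 642.60 Cr + 18.85% × 4758.00 Cr = 1539.48 Cr
Medical Insurance Levy: 3.57% × 9558.00 Cr = 341.22 Cr
Total: 1539.48 Cr + 341.22 Cr = 1880.70 Cr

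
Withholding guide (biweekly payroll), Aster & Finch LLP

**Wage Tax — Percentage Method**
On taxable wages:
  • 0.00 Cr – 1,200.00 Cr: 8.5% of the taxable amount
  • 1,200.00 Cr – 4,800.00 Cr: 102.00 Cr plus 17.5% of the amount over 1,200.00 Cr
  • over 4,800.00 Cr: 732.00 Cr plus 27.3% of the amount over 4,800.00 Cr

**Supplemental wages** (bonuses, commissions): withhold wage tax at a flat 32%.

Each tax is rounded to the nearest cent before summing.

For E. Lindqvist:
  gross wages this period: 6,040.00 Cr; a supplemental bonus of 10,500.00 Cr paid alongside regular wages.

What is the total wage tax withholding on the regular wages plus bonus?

4,430.52 Cr

Wage Tax: taxable = 6,040.00 Cr
  732.00 Cr + 27.3% × (6,040.00 Cr − 4,800.00 Cr) = 732.00 Cr + 27.3% × 1,240.00 Cr = 1,070.52 Cr
Supplemental (32% flat on bonus): 32% × 10,500.00 Cr = 3,360.00 Cr
Total wage tax: 1,070.52 Cr + 3,360.00 Cr = 4,430.52 Cr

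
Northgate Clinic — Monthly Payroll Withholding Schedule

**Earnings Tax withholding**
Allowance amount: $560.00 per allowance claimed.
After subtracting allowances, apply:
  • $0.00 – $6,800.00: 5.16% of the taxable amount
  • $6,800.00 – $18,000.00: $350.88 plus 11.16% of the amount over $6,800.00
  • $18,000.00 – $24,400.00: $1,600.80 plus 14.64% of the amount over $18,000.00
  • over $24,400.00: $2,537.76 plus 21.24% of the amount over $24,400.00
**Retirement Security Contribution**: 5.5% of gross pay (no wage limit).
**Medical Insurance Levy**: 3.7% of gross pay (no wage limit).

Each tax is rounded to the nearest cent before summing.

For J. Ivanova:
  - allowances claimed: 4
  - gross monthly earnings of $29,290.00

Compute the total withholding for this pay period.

Earnings Tax: taxable = $29,290.00 − 4×$560.00 = $27,050.00
  $2,537.76 + 21.24% × ($27,050.00 − $24,400.00) = $2,537.76 + 21.24% × $2,650.00 = $3,100.62
Retirement Security Contribution: 5.5% × $29,290.00 = $1,610.95
Medical Insurance Levy: 3.7% × $29,290.00 = $1,083.73
Total: $3,100.62 + $1,610.95 + $1,083.73 = $5,795.30

$5,795.30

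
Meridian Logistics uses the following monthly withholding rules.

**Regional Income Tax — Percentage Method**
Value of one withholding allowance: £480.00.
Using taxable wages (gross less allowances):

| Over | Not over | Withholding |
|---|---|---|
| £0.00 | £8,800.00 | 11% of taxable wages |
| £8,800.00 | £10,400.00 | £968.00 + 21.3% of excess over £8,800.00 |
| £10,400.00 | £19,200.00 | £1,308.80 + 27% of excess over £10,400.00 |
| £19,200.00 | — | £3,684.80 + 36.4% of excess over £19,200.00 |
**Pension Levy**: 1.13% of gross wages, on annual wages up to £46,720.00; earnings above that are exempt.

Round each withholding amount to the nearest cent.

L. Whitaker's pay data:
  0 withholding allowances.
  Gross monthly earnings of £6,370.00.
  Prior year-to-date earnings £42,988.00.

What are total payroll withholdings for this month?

£742.87

Regional Income Tax: taxable = £6,370.00
  11% × £6,370.00 = £700.70
Pension Levy: cap £46,720.00 − YTD £42,988.00 = £3,732.00 subject; 1.13% × £3,732.00 = £42.17
Total: £700.70 + £42.17 = £742.87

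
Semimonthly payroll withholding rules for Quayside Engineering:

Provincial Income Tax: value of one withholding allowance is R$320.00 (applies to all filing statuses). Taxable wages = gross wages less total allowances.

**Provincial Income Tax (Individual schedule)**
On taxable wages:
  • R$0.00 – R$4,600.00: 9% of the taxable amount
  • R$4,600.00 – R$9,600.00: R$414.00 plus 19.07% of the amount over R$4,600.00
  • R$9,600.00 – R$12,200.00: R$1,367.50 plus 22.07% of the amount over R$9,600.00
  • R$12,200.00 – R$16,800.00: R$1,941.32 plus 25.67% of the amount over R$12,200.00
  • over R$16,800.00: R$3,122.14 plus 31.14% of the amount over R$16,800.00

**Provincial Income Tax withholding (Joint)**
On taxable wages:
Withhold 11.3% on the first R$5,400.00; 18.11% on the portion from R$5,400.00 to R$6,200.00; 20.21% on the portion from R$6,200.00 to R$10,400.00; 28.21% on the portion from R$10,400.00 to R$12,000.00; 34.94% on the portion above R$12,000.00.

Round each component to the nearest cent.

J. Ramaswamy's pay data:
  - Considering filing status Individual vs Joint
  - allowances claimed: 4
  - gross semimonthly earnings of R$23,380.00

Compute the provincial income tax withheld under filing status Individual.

R$4,772.56

Provincial Income Tax (Individual): taxable = R$23,380.00 − 4×R$320.00 = R$22,100.00
  R$3,122.14 + 31.14% × (R$22,100.00 − R$16,800.00) = R$3,122.14 + 31.14% × R$5,300.00 = R$4,772.56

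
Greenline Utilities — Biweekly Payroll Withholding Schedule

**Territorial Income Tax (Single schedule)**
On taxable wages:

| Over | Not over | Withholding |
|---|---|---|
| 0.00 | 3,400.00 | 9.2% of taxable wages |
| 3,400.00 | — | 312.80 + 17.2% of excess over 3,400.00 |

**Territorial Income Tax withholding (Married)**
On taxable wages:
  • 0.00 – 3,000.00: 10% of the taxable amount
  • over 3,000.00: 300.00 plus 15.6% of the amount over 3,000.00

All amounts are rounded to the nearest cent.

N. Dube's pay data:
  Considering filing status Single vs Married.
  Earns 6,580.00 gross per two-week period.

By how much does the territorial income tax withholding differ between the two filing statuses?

1.28

Territorial Income Tax (Single): taxable = 6,580.00
  312.80 + 17.2% × (6,580.00 − 3,400.00) = 312.80 + 17.2% × 3,180.00 = 859.76
Territorial Income Tax (Married): taxable = 6,580.00
  300.00 + 15.6% × (6,580.00 − 3,000.00) = 300.00 + 15.6% × 3,580.00 = 858.48
Difference: |859.76 − 858.48| = 1.28 (higher under Single)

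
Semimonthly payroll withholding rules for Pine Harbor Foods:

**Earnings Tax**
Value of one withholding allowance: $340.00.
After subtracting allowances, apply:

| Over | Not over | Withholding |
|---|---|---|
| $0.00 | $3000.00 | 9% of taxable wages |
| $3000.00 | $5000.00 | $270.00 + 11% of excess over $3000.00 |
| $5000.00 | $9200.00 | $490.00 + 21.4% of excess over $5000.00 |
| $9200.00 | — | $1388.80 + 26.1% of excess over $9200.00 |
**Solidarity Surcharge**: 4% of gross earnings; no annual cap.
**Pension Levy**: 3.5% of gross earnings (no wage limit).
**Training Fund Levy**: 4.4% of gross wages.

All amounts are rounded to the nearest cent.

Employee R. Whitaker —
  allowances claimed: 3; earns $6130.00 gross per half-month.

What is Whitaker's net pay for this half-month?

$4886.99

Earnings Tax: taxable = $6130.00 − 3×$340.00 = $5110.00
  $490.00 + 21.4% × ($5110.00 − $5000.00) = $490.00 + 21.4% × $110.00 = $513.54
Solidarity Surcharge: 4% × $6130.00 = $245.20
Pension Levy: 3.5% × $6130.00 = $214.55
Training Fund Levy: 4.4% × $6130.00 = $269.72
Total withheld: $513.54 + $245.20 + $214.55 + $269.72 = $1243.01
Net pay: $6130.00 − $1243.01 = $4886.99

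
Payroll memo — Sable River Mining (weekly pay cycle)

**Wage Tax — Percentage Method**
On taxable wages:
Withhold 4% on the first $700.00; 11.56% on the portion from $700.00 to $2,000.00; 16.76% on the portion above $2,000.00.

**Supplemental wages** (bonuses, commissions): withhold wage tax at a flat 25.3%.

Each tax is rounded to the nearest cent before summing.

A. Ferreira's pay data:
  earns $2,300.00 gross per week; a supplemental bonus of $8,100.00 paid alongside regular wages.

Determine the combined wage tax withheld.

Wage Tax: taxable = $2,300.00
  $178.28 + 16.76% × ($2,300.00 − $2,000.00) = $178.28 + 16.76% × $300.00 = $228.56
Supplemental (25.3% flat on bonus): 25.3% × $8,100.00 = $2,049.30
Total wage tax: $228.56 + $2,049.30 = $2,277.86

$2,277.86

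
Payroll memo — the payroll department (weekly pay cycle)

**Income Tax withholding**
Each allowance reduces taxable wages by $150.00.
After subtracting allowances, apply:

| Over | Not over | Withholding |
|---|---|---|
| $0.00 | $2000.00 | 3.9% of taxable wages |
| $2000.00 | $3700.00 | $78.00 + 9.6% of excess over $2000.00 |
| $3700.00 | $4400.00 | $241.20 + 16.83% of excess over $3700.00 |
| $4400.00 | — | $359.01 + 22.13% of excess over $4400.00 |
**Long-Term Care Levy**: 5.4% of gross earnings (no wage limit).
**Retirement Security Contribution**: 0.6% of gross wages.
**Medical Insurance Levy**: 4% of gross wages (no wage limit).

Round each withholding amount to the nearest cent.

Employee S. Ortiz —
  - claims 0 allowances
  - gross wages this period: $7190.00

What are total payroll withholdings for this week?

Income Tax: taxable = $7190.00
  $359.01 + 22.13% × ($7190.00 − $4400.00) = $359.01 + 22.13% × $2790.00 = $976.44
Long-Term Care Levy: 5.4% × $7190.00 = $388.26
Retirement Security Contribution: 0.6% × $7190.00 = $43.14
Medical Insurance Levy: 4% × $7190.00 = $287.60
Total: $976.44 + $388.26 + $43.14 + $287.60 = $1695.44

$1695.44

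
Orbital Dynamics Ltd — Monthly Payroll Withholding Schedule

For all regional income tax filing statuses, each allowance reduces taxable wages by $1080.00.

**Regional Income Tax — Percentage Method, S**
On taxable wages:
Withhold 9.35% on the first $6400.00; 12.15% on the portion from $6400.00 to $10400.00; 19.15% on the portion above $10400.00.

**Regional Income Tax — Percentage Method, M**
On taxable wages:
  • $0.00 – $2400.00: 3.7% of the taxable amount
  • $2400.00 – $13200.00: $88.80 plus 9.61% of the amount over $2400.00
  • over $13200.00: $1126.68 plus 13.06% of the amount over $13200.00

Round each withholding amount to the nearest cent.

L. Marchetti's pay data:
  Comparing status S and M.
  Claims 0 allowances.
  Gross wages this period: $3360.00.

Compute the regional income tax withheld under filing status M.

$181.06

Regional Income Tax (M): taxable = $3360.00
  $88.80 + 9.61% × ($3360.00 − $2400.00) = $88.80 + 9.61% × $960.00 = $181.06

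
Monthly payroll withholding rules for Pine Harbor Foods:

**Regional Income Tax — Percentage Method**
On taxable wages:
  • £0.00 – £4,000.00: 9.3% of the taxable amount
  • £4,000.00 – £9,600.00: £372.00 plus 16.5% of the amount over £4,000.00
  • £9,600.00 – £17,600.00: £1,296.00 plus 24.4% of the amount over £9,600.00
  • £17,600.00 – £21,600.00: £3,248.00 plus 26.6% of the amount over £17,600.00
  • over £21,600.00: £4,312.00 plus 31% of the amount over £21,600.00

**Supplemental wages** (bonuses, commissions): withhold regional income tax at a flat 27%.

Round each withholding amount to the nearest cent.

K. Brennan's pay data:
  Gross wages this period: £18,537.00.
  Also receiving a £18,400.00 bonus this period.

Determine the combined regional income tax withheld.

Regional Income Tax: taxable = £18,537.00
  £3,248.00 + 26.6% × (£18,537.00 − £17,600.00) = £3,248.00 + 26.6% × £937.00 = £3,497.24
Supplemental (27% flat on bonus): 27% × £18,400.00 = £4,968.00
Total regional income tax: £3,497.24 + £4,968.00 = £8,465.24

£8,465.24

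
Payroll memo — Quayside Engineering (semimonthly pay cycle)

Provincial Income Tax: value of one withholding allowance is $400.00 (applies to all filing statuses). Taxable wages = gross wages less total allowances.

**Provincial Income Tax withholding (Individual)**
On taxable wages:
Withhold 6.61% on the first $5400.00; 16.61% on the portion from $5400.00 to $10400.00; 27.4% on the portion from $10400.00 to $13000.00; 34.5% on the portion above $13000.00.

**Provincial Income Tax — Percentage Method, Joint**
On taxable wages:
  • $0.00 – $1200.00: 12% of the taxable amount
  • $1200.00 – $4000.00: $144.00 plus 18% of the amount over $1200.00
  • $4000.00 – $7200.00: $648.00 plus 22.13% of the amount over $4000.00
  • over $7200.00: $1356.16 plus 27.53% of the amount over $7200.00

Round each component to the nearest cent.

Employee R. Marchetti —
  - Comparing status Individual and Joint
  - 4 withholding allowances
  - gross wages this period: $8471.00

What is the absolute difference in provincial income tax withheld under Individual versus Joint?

Provincial Income Tax (Individual): taxable = $8471.00 − 4×$400.00 = $6871.00
  $356.94 + 16.61% × ($6871.00 − $5400.00) = $356.94 + 16.61% × $1471.00 = $601.27
Provincial Income Tax (Joint): taxable = $8471.00 − 4×$400.00 = $6871.00
  $648.00 + 22.13% × ($6871.00 − $4000.00) = $648.00 + 22.13% × $2871.00 = $1283.35
Difference: |$601.27 − $1283.35| = $682.08 (higher under Joint)

$682.08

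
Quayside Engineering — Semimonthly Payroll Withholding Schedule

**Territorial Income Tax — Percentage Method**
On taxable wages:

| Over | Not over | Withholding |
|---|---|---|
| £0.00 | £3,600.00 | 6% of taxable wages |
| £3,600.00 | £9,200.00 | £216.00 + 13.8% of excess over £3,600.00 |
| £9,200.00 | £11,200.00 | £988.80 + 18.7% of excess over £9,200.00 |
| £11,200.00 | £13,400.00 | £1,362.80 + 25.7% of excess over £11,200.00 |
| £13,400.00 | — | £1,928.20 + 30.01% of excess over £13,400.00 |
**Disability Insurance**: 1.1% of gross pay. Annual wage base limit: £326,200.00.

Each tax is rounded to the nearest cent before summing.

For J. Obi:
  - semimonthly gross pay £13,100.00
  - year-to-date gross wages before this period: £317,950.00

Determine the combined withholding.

£1,941.85

Territorial Income Tax: taxable = £13,100.00
  £1,362.80 + 25.7% × (£13,100.00 − £11,200.00) = £1,362.80 + 25.7% × £1,900.00 = £1,851.10
Disability Insurance: cap £326,200.00 − YTD £317,950.00 = £8,250.00 subject; 1.1% × £8,250.00 = £90.75
Total: £1,851.10 + £90.75 = £1,941.85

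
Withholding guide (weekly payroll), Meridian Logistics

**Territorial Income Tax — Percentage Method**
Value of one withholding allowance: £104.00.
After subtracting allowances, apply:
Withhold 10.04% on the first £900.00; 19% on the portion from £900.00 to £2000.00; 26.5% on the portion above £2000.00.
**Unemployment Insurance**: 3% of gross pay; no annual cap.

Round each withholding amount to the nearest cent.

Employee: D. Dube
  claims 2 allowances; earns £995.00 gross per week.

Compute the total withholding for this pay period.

£108.86

Territorial Income Tax: taxable = £995.00 − 2×£104.00 = £787.00
  10.04% × £787.00 = £79.01
Unemployment Insurance: 3% × £995.00 = £29.85
Total: £79.01 + £29.85 = £108.86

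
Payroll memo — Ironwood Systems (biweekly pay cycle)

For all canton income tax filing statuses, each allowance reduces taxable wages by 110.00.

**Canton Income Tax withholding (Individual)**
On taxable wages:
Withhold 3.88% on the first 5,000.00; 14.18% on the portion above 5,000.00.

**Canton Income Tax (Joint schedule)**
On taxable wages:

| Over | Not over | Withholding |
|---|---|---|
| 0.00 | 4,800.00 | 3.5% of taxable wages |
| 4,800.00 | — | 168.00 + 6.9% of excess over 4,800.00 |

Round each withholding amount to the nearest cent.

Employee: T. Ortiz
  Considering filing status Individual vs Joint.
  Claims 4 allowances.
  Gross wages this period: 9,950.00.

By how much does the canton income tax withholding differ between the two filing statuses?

Canton Income Tax (Individual): taxable = 9,950.00 − 4×110.00 = 9,510.00
  194.00 + 14.18% × (9,510.00 − 5,000.00) = 194.00 + 14.18% × 4,510.00 = 833.52
Canton Income Tax (Joint): taxable = 9,950.00 − 4×110.00 = 9,510.00
  168.00 + 6.9% × (9,510.00 − 4,800.00) = 168.00 + 6.9% × 4,710.00 = 492.99
Difference: |833.52 − 492.99| = 340.53 (higher under Individual)

340.53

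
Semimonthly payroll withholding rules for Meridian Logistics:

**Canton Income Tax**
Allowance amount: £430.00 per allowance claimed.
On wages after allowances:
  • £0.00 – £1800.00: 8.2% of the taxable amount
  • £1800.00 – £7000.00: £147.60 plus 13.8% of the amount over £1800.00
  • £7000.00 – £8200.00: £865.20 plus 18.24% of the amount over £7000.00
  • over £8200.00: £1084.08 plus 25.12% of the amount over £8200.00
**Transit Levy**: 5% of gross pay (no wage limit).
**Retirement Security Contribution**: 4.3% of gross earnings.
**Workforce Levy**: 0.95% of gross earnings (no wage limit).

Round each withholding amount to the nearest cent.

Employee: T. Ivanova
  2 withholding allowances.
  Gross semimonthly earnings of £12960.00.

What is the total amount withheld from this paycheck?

Canton Income Tax: taxable = £12960.00 − 2×£430.00 = £12100.00
  £1084.08 + 25.12% × (£12100.00 − £8200.00) = £1084.08 + 25.12% × £3900.00 = £2063.76
Transit Levy: 5% × £12960.00 = £648.00
Retirement Security Contribution: 4.3% × £12960.00 = £557.28
Workforce Levy: 0.95% × £12960.00 = £123.12
Total: £2063.76 + £648.00 + £557.28 + £123.12 = £3392.16

£3392.16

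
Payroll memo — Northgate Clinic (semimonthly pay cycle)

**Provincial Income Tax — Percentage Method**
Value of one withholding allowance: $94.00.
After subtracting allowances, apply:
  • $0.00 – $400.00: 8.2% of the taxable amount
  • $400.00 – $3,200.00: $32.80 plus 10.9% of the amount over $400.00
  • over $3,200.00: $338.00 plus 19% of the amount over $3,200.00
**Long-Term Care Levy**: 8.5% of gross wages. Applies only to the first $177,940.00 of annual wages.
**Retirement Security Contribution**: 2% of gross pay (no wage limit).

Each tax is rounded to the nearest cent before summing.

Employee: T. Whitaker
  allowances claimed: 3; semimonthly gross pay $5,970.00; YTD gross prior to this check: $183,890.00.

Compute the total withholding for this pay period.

$930.12

Provincial Income Tax: taxable = $5,970.00 − 3×$94.00 = $5,688.00
  $338.00 + 19% × ($5,688.00 − $3,200.00) = $338.00 + 19% × $2,488.00 = $810.72
Long-Term Care Levy: YTD $183,890.00 ≥ cap $177,940.00 → $0.00
Retirement Security Contribution: 2% × $5,970.00 = $119.40
Total: $810.72 + $0.00 + $119.40 = $930.12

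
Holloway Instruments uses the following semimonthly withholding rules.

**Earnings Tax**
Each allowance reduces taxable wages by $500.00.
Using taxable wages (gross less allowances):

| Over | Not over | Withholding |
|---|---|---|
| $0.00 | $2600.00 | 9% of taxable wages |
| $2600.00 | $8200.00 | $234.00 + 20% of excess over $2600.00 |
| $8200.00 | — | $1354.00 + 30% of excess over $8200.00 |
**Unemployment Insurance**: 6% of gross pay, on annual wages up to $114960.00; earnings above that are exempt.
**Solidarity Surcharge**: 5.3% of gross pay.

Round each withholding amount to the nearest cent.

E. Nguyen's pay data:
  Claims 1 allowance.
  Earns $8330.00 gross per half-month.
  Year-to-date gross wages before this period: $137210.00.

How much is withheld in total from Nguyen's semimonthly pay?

Earnings Tax: taxable = $8330.00 − 1×$500.00 = $7830.00
  $234.00 + 20% × ($7830.00 − $2600.00) = $234.00 + 20% × $5230.00 = $1280.00
Unemployment Insurance: YTD $137210.00 ≥ cap $114960.00 → $0.00
Solidarity Surcharge: 5.3% × $8330.00 = $441.49
Total: $1280.00 + $0.00 + $441.49 = $1721.49

$1721.49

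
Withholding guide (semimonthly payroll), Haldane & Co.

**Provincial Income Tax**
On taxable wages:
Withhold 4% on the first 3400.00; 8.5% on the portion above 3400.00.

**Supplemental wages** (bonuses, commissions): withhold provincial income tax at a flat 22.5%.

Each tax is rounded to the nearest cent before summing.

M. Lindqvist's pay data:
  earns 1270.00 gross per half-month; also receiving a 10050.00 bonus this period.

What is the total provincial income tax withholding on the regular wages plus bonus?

2312.05

Provincial Income Tax: taxable = 1270.00
  4% × 1270.00 = 50.80
Supplemental (22.5% flat on bonus): 22.5% × 10050.00 = 2261.25
Total provincial income tax: 50.80 + 2261.25 = 2312.05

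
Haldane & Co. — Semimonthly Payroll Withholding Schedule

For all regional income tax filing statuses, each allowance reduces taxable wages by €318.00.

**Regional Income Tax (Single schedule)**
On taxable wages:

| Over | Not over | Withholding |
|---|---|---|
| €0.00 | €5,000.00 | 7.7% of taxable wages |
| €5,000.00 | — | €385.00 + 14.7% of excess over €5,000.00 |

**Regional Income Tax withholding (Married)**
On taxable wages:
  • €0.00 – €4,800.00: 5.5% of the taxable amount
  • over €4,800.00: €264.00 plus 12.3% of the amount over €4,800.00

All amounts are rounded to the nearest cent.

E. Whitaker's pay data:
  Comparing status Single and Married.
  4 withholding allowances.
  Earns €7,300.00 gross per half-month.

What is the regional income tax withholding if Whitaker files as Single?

Regional Income Tax (Single): taxable = €7,300.00 − 4×€318.00 = €6,028.00
  €385.00 + 14.7% × (€6,028.00 − €5,000.00) = €385.00 + 14.7% × €1,028.00 = €536.12

€536.12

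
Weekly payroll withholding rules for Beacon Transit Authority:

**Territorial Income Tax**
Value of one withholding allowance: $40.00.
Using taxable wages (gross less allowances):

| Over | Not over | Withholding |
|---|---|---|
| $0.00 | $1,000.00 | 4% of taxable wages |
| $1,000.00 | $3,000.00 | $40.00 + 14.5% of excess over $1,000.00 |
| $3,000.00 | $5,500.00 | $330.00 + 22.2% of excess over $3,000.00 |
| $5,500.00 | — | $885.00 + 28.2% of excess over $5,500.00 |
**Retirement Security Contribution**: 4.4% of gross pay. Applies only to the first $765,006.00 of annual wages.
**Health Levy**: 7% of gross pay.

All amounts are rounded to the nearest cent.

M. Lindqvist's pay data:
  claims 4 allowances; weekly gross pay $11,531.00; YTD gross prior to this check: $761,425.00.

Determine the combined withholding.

$3,505.35

Territorial Income Tax: taxable = $11,531.00 − 4×$40.00 = $11,371.00
  $885.00 + 28.2% × ($11,371.00 − $5,500.00) = $885.00 + 28.2% × $5,871.00 = $2,540.62
Retirement Security Contribution: cap $765,006.00 − YTD $761,425.00 = $3,581.00 subject; 4.4% × $3,581.00 = $157.56
Health Levy: 7% × $11,531.00 = $807.17
Total: $2,540.62 + $157.56 + $807.17 = $3,505.35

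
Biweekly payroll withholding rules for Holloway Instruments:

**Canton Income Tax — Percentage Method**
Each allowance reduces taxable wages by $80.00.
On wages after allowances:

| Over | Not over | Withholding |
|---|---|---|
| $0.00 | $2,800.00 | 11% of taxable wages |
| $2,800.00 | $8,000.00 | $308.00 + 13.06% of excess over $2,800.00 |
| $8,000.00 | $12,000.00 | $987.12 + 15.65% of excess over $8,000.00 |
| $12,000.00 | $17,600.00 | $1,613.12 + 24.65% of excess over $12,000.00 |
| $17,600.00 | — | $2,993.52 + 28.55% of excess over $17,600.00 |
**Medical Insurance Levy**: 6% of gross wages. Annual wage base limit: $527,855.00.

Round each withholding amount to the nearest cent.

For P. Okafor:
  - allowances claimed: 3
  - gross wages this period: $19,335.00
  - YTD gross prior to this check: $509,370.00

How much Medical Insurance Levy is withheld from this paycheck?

$1,109.10

Medical Insurance Levy: cap $527,855.00 − YTD $509,370.00 = $18,485.00 subject; 6% × $18,485.00 = $1,109.10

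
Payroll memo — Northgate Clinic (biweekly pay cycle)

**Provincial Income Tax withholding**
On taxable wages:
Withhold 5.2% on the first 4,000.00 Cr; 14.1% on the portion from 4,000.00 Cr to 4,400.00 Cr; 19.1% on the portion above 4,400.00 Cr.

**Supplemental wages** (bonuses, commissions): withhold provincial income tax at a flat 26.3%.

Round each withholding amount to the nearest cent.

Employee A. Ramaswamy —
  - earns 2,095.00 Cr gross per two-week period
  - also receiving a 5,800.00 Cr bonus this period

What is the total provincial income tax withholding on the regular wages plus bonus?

1,634.34 Cr

Provincial Income Tax: taxable = 2,095.00 Cr
  5.2% × 2,095.00 Cr = 108.94 Cr
Supplemental (26.3% flat on bonus): 26.3% × 5,800.00 Cr = 1,525.40 Cr
Total provincial income tax: 108.94 Cr + 1,525.40 Cr = 1,634.34 Cr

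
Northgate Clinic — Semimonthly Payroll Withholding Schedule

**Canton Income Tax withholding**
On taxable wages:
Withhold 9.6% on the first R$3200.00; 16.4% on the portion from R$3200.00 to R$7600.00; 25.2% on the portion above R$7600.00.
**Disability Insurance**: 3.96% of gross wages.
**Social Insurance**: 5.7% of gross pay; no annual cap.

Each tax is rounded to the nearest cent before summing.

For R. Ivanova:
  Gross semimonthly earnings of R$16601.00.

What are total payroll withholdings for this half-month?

Canton Income Tax: taxable = R$16601.00
  R$1028.80 + 25.2% × (R$16601.00 − R$7600.00) = R$1028.80 + 25.2% × R$9001.00 = R$3297.05
Disability Insurance: 3.96% × R$16601.00 = R$657.40
Social Insurance: 5.7% × R$16601.00 = R$946.26
Total: R$3297.05 + R$657.40 + R$946.26 = R$4900.71

R$4900.71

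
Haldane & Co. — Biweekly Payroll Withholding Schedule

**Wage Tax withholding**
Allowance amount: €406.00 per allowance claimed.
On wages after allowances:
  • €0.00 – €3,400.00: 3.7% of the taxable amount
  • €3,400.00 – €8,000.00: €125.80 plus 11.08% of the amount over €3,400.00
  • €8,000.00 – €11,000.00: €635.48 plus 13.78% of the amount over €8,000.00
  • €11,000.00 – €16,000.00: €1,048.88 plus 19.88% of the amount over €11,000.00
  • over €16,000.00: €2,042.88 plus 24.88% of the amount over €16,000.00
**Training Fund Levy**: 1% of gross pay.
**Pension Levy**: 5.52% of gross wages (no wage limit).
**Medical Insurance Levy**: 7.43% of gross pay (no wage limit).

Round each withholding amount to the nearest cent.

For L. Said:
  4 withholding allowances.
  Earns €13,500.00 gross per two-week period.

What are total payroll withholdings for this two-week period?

Wage Tax: taxable = €13,500.00 − 4×€406.00 = €11,876.00
  €1,048.88 + 19.88% × (€11,876.00 − €11,000.00) = €1,048.88 + 19.88% × €876.00 = €1,223.03
Training Fund Levy: 1% × €13,500.00 = €135.00
Pension Levy: 5.52% × €13,500.00 = €745.20
Medical Insurance Levy: 7.43% × €13,500.00 = €1,003.05
Total: €1,223.03 + €135.00 + €745.20 + €1,003.05 = €3,106.28

€3,106.28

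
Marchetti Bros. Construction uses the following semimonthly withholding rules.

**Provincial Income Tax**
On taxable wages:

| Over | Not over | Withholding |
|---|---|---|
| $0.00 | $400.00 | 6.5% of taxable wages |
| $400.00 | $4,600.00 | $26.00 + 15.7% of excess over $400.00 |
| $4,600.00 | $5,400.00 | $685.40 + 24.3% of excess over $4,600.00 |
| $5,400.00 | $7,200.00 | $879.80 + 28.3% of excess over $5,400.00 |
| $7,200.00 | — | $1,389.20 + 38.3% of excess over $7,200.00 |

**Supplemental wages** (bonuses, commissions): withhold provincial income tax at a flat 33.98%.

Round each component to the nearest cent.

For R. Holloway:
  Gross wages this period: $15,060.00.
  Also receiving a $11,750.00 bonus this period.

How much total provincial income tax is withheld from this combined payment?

Provincial Income Tax: taxable = $15,060.00
  $1,389.20 + 38.3% × ($15,060.00 − $7,200.00) = $1,389.20 + 38.3% × $7,860.00 = $4,399.58
Supplemental (33.98% flat on bonus): 33.98% × $11,750.00 = $3,992.65
Total provincial income tax: $4,399.58 + $3,992.65 = $8,392.23

$8,392.23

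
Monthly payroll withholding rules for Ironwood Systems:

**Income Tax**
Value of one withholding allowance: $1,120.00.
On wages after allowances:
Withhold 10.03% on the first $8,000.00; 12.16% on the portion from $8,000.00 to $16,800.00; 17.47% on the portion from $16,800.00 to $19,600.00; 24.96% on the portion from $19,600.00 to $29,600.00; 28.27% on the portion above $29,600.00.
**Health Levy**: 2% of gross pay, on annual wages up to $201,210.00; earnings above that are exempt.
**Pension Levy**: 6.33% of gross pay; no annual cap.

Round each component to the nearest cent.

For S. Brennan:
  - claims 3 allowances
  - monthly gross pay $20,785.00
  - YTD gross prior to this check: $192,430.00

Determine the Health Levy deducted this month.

Health Levy: cap $201,210.00 − YTD $192,430.00 = $8,780.00 subject; 2% × $8,780.00 = $175.60

$175.60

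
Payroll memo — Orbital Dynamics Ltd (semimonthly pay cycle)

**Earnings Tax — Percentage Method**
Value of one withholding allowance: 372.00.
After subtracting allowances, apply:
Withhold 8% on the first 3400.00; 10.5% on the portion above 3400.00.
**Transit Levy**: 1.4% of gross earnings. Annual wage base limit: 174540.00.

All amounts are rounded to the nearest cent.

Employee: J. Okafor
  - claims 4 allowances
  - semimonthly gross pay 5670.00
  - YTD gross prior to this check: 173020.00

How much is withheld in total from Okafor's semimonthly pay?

Earnings Tax: taxable = 5670.00 − 4×372.00 = 4182.00
  272.00 + 10.5% × (4182.00 − 3400.00) = 272.00 + 10.5% × 782.00 = 354.11
Transit Levy: cap 174540.00 − YTD 173020.00 = 1520.00 subject; 1.4% × 1520.00 = 21.28
Total: 354.11 + 21.28 = 375.39

375.39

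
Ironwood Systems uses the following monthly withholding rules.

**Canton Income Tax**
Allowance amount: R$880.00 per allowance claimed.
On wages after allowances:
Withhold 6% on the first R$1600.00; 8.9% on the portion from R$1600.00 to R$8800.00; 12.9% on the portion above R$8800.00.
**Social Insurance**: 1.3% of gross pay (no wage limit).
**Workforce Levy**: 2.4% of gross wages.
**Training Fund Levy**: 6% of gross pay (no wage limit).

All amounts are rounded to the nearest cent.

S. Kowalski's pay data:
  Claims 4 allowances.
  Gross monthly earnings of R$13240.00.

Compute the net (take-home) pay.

Canton Income Tax: taxable = R$13240.00 − 4×R$880.00 = R$9720.00
  R$736.80 + 12.9% × (R$9720.00 − R$8800.00) = R$736.80 + 12.9% × R$920.00 = R$855.48
Social Insurance: 1.3% × R$13240.00 = R$172.12
Workforce Levy: 2.4% × R$13240.00 = R$317.76
Training Fund Levy: 6% × R$13240.00 = R$794.40
Total withheld: R$855.48 + R$172.12 + R$317.76 + R$794.40 = R$2139.76
Net pay: R$13240.00 − R$2139.76 = R$11100.24

R$11100.24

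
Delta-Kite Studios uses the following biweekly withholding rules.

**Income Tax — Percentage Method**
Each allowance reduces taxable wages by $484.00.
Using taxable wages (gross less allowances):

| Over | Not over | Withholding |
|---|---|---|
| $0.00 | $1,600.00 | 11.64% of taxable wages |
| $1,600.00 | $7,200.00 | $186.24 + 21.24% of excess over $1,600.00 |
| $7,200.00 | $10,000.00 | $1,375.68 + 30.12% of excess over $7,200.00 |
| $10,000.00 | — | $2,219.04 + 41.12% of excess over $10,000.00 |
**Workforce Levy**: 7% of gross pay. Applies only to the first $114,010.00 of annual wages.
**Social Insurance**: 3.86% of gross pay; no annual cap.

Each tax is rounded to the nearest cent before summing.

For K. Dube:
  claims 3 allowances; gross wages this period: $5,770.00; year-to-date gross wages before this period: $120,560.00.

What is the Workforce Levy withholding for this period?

$0.00

Workforce Levy: YTD $120,560.00 ≥ cap $114,010.00 → $0.00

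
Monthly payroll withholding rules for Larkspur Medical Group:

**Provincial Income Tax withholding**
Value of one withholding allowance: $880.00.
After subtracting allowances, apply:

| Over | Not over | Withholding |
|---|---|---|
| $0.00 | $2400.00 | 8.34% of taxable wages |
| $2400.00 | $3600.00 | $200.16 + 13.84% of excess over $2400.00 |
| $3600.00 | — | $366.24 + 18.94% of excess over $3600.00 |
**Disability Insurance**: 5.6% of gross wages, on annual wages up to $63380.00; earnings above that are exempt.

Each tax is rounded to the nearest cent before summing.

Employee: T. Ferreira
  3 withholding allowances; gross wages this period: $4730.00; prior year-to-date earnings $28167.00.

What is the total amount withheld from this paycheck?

$439.19

Provincial Income Tax: taxable = $4730.00 − 3×$880.00 = $2090.00
  8.34% × $2090.00 = $174.31
Disability Insurance: 5.6% × $4730.00 = $264.88
Total: $174.31 + $264.88 = $439.19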